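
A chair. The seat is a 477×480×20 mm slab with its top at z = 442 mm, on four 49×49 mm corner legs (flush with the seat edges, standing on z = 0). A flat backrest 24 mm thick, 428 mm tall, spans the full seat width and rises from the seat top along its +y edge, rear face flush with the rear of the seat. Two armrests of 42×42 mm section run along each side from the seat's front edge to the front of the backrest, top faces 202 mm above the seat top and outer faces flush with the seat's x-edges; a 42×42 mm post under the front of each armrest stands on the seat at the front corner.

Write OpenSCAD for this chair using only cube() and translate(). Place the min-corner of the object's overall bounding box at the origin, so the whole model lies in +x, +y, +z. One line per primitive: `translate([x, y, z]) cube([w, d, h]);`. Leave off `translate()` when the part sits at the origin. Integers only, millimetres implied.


translate([0, 0, 422]) cube([477, 480, 20]);
cube([49, 49, 422]);
translate([428, 0, 0]) cube([49, 49, 422]);
translate([0, 431, 0]) cube([49, 49, 422]);
translate([428, 431, 0]) cube([49, 49, 422]);
translate([0, 456, 442]) cube([477, 24, 428]);
translate([0, 0, 602]) cube([42, 456, 42]);
translate([435, 0, 602]) cube([42, 456, 42]);
translate([0, 0, 442]) cube([42, 42, 160]);
translate([435, 0, 442]) cube([42, 42, 160]);


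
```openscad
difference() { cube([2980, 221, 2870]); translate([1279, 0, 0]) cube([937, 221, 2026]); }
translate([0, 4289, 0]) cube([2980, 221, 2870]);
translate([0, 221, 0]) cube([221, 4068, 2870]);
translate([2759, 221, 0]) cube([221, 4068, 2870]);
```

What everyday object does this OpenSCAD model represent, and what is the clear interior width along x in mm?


A single room. The interior width is 2538 mm.

Four walls enclosing a rectangle with a door in the front wall — a room. Outside width 2980 minus two 221 mm walls gives 2538 mm.


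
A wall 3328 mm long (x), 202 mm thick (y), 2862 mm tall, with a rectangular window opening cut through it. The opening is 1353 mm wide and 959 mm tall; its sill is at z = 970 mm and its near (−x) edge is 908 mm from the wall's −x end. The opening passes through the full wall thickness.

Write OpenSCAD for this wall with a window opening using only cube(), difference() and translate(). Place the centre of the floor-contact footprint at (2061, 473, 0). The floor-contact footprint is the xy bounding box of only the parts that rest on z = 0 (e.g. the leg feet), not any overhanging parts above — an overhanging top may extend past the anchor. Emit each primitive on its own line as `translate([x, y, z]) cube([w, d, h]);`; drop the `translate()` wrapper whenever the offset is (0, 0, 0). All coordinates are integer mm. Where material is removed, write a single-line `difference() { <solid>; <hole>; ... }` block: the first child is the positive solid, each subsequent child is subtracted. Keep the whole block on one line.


difference() { translate([397, 372, 0]) cube([3328, 202, 2862]); translate([1305, 372, 970]) cube([1353, 202, 959]); }


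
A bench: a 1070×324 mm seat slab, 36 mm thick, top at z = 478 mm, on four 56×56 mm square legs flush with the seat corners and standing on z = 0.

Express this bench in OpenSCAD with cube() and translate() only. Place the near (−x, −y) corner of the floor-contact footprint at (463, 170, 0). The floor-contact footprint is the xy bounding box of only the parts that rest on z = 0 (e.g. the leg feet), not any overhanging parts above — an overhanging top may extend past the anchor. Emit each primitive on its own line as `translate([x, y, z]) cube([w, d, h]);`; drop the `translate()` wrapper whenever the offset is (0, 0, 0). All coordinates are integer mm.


translate([463, 170, 442]) cube([1070, 324, 36]);
translate([463, 170, 0]) cube([56, 56, 442]);
translate([463, 438, 0]) cube([56, 56, 442]);
translate([1477, 170, 0]) cube([56, 56, 442]);
translate([1477, 438, 0]) cube([56, 56, 442]);


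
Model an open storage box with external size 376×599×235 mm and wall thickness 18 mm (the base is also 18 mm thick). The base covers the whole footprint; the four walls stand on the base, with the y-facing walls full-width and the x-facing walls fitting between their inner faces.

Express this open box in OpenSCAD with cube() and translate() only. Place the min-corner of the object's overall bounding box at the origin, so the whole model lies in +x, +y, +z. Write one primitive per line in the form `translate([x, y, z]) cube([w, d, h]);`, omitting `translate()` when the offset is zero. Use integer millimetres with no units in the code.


cube([376, 599, 18]);
translate([0, 0, 18]) cube([376, 18, 217]);
translate([0, 581, 18]) cube([376, 18, 217]);
translate([0, 18, 18]) cube([18, 563, 217]);
translate([358, 18, 18]) cube([18, 563, 217]);


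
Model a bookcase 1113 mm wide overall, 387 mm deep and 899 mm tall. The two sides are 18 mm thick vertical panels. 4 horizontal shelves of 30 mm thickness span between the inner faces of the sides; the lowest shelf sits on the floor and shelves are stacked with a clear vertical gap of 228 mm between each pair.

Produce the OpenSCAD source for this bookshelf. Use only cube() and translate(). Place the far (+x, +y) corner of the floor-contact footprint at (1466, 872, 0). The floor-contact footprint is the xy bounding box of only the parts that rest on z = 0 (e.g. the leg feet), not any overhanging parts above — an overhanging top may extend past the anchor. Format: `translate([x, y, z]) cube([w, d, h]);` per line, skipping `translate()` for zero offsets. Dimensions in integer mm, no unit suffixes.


translate([353, 485, 0]) cube([18, 387, 899]);
translate([1448, 485, 0]) cube([18, 387, 899]);
translate([371, 485, 0]) cube([1077, 387, 30]);
translate([371, 485, 258]) cube([1077, 387, 30]);
translate([371, 485, 516]) cube([1077, 387, 30]);
translate([371, 485, 774]) cube([1077, 387, 30]);


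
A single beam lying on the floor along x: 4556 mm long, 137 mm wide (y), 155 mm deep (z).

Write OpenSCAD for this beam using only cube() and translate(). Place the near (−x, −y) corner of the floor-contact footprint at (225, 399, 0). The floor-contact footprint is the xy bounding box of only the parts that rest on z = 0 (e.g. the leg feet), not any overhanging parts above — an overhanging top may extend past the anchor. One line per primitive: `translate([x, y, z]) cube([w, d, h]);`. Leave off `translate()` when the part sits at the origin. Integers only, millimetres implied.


translate([225, 399, 0]) cube([4556, 137, 155]);


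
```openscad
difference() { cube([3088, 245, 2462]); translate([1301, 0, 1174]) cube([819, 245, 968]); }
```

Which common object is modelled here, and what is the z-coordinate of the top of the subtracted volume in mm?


A wall with a window opening. The window head height is 2142 mm.

A wall with a rectangular opening subtracted — a window. Sill at z = 1174, opening 968 mm tall, so the head is at 1174 + 968 = 2142 mm.


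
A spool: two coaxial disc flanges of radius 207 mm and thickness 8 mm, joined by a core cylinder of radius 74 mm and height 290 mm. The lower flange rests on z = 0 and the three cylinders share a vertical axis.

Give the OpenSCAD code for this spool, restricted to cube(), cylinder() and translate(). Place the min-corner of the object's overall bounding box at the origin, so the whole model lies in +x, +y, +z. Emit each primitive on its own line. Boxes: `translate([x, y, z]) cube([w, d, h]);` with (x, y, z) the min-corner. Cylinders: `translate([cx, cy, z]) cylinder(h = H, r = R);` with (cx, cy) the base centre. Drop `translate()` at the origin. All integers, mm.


translate([207, 207, 0]) cylinder(h = 8, r = 207);
translate([207, 207, 8]) cylinder(h = 290, r = 74);
translate([207, 207, 298]) cylinder(h = 8, r = 207);


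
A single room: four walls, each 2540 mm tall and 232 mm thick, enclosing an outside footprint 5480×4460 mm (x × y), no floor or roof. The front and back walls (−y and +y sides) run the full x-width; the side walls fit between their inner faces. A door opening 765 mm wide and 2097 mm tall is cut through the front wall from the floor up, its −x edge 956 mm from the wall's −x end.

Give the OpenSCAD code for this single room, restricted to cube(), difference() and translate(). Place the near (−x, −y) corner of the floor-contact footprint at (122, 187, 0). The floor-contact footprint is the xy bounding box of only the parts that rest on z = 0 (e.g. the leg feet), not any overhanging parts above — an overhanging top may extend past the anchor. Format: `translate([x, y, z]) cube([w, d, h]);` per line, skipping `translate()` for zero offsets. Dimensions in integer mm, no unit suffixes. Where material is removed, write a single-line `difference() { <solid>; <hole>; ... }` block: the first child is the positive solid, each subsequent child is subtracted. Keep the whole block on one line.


difference() { translate([122, 187, 0]) cube([5480, 232, 2540]); translate([1078, 187, 0]) cube([765, 232, 2097]); }
translate([122, 4415, 0]) cube([5480, 232, 2540]);
translate([122, 419, 0]) cube([232, 3996, 2540]);
translate([5370, 419, 0]) cube([232, 3996, 2540]);


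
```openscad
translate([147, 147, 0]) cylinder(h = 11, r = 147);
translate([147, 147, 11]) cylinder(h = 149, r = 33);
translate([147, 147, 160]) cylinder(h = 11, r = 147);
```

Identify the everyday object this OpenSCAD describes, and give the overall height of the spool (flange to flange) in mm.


A spool. The overall height is 171 mm.

Three coaxial cylinders, large–small–large — a spool. Two 11 mm flanges and a 149 mm core give 11 + 149 + 11 = 171 mm.


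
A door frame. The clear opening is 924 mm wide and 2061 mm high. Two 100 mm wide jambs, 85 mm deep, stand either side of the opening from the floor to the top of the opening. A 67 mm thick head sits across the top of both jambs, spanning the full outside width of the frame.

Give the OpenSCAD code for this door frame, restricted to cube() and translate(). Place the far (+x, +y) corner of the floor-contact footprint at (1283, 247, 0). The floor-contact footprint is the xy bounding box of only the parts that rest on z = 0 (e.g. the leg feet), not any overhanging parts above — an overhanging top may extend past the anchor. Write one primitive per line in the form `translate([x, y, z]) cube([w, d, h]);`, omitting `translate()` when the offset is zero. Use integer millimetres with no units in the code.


translate([159, 162, 0]) cube([100, 85, 2061]);
translate([1183, 162, 0]) cube([100, 85, 2061]);
translate([159, 162, 2061]) cube([1124, 85, 67]);


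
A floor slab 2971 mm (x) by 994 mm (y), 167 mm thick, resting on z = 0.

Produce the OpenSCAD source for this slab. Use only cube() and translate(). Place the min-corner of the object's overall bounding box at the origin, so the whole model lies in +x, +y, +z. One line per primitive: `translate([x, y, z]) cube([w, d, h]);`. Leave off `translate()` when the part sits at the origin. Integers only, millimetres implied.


cube([2971, 994, 167]);


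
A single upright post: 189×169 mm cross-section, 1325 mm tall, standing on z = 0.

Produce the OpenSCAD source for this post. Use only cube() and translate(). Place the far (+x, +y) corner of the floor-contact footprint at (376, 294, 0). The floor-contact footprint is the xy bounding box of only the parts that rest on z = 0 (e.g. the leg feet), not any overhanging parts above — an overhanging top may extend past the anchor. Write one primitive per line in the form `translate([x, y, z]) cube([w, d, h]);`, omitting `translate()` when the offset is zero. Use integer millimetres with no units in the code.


translate([187, 125, 0]) cube([189, 169, 1325]);


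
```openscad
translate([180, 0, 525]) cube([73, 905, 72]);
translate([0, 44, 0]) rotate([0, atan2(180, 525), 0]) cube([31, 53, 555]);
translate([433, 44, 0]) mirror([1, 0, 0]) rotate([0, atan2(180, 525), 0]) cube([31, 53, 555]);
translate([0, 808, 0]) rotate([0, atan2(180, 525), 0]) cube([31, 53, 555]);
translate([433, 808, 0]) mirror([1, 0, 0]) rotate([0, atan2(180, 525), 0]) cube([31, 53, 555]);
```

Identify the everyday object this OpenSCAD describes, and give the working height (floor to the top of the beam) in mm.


A sawhorse. The overall height is 597 mm.

A beam across two mirrored pairs of raked legs — a sawhorse. The beam's underside is at z = 525 (matching the legs' vertical rise in atan2(180, 525)) and the beam is 72 mm tall, so its top is at 525 + 72 = 597 mm. The raked legs top out at the beam's underside, so that is the highest point.


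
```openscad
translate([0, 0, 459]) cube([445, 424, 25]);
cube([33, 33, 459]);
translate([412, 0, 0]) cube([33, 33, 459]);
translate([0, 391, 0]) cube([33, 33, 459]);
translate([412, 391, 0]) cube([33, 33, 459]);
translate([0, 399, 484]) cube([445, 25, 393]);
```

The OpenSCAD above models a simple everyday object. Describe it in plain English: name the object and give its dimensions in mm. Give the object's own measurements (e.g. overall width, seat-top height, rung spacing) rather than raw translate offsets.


A chair. The seat is a 445×424×25 mm slab with its top at z = 484 mm, on four 33×33 mm corner legs (flush with the seat edges, standing on z = 0). A flat backrest 25 mm thick, 393 mm tall, spans the full seat width and rises from the seat top along its +y edge, rear face flush with the rear of the seat.


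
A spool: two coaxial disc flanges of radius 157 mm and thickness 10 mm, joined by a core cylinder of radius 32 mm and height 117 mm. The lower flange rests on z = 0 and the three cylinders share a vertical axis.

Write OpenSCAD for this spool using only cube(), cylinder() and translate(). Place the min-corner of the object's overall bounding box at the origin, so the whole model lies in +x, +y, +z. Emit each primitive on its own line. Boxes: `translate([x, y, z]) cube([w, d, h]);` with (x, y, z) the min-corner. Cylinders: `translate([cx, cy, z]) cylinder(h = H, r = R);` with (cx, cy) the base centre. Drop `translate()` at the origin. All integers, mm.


translate([157, 157, 0]) cylinder(h = 10, r = 157);
translate([157, 157, 10]) cylinder(h = 117, r = 32);
translate([157, 157, 127]) cylinder(h = 10, r = 157);


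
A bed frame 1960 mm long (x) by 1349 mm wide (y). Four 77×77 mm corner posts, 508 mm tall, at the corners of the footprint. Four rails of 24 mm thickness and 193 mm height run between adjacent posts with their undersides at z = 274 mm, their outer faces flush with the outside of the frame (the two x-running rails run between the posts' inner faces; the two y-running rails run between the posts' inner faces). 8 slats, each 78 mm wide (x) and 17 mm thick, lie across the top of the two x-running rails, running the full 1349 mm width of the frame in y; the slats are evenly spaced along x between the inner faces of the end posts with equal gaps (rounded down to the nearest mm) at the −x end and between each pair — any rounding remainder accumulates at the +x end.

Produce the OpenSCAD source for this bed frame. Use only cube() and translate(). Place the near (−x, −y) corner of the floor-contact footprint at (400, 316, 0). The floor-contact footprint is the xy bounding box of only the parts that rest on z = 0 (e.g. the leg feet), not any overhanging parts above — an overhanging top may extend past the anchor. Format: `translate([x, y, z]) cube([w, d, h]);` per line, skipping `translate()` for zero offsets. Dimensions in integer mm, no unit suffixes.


translate([400, 316, 0]) cube([77, 77, 508]);
translate([400, 1588, 0]) cube([77, 77, 508]);
translate([2283, 316, 0]) cube([77, 77, 508]);
translate([2283, 1588, 0]) cube([77, 77, 508]);
translate([477, 316, 274]) cube([1806, 24, 193]);
translate([477, 1641, 274]) cube([1806, 24, 193]);
translate([400, 393, 274]) cube([24, 1195, 193]);
translate([2336, 393, 274]) cube([24, 1195, 193]);
translate([608, 316, 467]) cube([78, 1349, 17]);
translate([817, 316, 467]) cube([78, 1349, 17]);
translate([1026, 316, 467]) cube([78, 1349, 17]);
translate([1235, 316, 467]) cube([78, 1349, 17]);
translate([1444, 316, 467]) cube([78, 1349, 17]);
translate([1653, 316, 467]) cube([78, 1349, 17]);
translate([1862, 316, 467]) cube([78, 1349, 17]);
translate([2071, 316, 467]) cube([78, 1349, 17]);


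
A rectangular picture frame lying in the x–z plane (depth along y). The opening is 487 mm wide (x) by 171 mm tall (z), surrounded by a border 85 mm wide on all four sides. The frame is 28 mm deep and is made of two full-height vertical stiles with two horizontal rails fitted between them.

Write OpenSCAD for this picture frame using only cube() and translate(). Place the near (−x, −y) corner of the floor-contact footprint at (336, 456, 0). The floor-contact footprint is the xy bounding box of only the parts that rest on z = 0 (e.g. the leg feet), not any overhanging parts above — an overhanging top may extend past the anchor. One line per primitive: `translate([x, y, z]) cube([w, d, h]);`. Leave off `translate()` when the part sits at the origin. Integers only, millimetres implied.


translate([336, 456, 0]) cube([85, 28, 341]);
translate([908, 456, 0]) cube([85, 28, 341]);
translate([421, 456, 0]) cube([487, 28, 85]);
translate([421, 456, 256]) cube([487, 28, 85]);


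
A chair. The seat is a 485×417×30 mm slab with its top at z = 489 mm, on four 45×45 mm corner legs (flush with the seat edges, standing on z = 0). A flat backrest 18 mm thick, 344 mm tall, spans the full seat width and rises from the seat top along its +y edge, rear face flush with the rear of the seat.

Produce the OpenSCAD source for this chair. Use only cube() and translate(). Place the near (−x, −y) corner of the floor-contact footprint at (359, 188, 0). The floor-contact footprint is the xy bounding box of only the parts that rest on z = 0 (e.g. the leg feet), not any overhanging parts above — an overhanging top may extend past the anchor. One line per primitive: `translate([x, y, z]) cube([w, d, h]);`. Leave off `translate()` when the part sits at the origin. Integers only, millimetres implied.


// leg_h = 489 - 30 = 459
translate([359, 188, 459]) cube([485, 417, 30]);
translate([359, 188, 0]) cube([45, 45, 459]);
translate([799, 188, 0]) cube([45, 45, 459]);
translate([359, 560, 0]) cube([45, 45, 459]);
translate([799, 560, 0]) cube([45, 45, 459]);
translate([359, 587, 489]) cube([485, 18, 344]);


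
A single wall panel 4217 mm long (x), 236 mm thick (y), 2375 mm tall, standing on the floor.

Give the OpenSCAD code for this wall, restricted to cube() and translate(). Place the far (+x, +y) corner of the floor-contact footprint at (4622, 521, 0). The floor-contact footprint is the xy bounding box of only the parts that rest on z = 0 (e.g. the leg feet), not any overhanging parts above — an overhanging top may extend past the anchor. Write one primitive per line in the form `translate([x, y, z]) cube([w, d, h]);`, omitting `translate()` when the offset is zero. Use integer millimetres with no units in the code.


translate([405, 285, 0]) cube([4217, 236, 2375]);


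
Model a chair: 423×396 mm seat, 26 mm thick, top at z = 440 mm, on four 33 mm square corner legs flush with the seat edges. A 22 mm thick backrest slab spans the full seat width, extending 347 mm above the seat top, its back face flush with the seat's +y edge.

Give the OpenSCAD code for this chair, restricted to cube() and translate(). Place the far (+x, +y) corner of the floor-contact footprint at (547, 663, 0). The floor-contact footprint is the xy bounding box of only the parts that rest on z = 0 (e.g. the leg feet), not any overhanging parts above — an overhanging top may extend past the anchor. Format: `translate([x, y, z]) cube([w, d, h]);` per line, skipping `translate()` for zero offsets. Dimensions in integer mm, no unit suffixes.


// leg_h = 440 - 26 = 414
translate([124, 267, 414]) cube([423, 396, 26]);
translate([124, 267, 0]) cube([33, 33, 414]);
translate([514, 267, 0]) cube([33, 33, 414]);
translate([124, 630, 0]) cube([33, 33, 414]);
translate([514, 630, 0]) cube([33, 33, 414]);
translate([124, 641, 440]) cube([423, 22, 347]);


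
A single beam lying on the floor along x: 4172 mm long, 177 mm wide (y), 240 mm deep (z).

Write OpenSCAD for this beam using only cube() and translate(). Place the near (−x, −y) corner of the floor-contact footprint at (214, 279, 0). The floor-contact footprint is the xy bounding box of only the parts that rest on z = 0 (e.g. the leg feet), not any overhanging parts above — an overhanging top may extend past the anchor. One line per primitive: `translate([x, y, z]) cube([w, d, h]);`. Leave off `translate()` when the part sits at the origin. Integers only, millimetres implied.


translate([214, 279, 0]) cube([4172, 177, 240]);


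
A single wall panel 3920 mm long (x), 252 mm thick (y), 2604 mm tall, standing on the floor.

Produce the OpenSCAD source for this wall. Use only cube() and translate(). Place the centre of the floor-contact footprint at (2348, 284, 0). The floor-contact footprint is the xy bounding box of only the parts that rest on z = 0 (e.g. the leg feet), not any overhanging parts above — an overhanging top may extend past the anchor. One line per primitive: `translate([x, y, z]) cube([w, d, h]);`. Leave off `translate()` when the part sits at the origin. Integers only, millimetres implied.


translate([388, 158, 0]) cube([3920, 252, 2604]);


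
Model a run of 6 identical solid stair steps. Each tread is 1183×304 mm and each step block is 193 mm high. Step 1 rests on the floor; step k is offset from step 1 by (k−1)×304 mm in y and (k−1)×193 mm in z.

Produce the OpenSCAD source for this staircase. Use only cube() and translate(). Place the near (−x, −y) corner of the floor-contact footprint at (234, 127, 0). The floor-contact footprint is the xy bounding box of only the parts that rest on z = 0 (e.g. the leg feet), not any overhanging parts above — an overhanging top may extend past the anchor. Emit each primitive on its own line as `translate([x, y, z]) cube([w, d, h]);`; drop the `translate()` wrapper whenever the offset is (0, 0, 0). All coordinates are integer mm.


translate([234, 127, 0]) cube([1183, 304, 193]);
translate([234, 431, 193]) cube([1183, 304, 193]);
translate([234, 735, 386]) cube([1183, 304, 193]);
translate([234, 1039, 579]) cube([1183, 304, 193]);
translate([234, 1343, 772]) cube([1183, 304, 193]);
translate([234, 1647, 965]) cube([1183, 304, 193]);


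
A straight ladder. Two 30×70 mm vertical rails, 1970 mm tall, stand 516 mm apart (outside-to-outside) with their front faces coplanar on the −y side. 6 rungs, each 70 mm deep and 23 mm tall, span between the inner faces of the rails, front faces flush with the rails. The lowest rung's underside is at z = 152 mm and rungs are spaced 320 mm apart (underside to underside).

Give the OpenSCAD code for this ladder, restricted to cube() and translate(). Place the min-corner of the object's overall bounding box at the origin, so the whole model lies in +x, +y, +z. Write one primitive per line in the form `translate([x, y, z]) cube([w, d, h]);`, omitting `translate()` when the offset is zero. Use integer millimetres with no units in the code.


cube([30, 70, 1970]);
translate([486, 0, 0]) cube([30, 70, 1970]);
translate([30, 0, 152]) cube([456, 70, 23]);
translate([30, 0, 472]) cube([456, 70, 23]);
translate([30, 0, 792]) cube([456, 70, 23]);
translate([30, 0, 1112]) cube([456, 70, 23]);
translate([30, 0, 1432]) cube([456, 70, 23]);
translate([30, 0, 1752]) cube([456, 70, 23]);


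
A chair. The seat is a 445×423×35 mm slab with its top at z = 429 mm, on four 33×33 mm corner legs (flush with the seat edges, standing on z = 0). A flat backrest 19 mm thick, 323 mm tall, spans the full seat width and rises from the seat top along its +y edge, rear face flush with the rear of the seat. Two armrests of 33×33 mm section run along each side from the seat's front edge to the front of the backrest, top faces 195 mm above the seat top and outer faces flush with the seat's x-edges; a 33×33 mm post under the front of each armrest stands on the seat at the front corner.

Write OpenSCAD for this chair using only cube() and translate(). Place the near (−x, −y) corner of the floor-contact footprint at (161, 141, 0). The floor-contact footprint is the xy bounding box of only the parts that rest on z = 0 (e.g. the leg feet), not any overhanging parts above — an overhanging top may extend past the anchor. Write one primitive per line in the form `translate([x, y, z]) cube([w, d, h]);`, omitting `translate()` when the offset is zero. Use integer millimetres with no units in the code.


// leg_h = 429 - 35 = 394
// arm post h = 195 - 33 = 162
translate([161, 141, 394]) cube([445, 423, 35]);
translate([161, 141, 0]) cube([33, 33, 394]);
translate([573, 141, 0]) cube([33, 33, 394]);
translate([161, 531, 0]) cube([33, 33, 394]);
translate([573, 531, 0]) cube([33, 33, 394]);
translate([161, 545, 429]) cube([445, 19, 323]);
translate([161, 141, 591]) cube([33, 404, 33]);
translate([573, 141, 591]) cube([33, 404, 33]);
translate([161, 141, 429]) cube([33, 33, 162]);
translate([573, 141, 429]) cube([33, 33, 162]);


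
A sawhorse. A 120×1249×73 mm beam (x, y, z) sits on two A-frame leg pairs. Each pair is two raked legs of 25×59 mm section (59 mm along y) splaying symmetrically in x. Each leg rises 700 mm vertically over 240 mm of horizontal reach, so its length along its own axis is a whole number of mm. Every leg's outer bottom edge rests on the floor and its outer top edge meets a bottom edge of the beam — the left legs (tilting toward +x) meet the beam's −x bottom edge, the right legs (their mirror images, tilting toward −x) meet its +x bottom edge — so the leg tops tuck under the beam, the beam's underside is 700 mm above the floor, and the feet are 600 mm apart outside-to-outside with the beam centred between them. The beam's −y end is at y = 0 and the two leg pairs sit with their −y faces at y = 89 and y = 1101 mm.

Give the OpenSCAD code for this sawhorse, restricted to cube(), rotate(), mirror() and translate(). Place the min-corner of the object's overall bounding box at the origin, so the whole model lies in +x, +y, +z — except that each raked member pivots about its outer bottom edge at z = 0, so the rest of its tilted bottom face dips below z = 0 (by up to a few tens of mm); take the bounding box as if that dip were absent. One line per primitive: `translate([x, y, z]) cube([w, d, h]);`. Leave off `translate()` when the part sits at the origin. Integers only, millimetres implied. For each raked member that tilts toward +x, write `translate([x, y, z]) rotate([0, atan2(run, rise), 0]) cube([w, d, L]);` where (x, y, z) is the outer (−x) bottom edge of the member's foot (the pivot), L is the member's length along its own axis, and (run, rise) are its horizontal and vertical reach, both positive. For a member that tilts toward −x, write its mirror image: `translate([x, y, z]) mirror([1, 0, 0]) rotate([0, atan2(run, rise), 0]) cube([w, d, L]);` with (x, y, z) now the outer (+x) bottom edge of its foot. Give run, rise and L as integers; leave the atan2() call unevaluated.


translate([240, 0, 700]) cube([120, 1249, 73]);
translate([0, 89, 0]) rotate([0, atan2(240, 700), 0]) cube([25, 59, 740]);
translate([600, 89, 0]) mirror([1, 0, 0]) rotate([0, atan2(240, 700), 0]) cube([25, 59, 740]);
translate([0, 1101, 0]) rotate([0, atan2(240, 700), 0]) cube([25, 59, 740]);
translate([600, 1101, 0]) mirror([1, 0, 0]) rotate([0, atan2(240, 700), 0]) cube([25, 59, 740]);


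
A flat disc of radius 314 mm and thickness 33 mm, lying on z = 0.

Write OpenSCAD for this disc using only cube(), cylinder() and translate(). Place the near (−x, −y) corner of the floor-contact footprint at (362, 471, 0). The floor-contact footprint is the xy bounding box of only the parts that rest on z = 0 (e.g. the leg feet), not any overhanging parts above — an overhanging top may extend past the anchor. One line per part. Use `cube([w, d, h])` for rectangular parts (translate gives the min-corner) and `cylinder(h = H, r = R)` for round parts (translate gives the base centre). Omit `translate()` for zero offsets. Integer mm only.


translate([676, 785, 0]) cylinder(h = 33, r = 314);


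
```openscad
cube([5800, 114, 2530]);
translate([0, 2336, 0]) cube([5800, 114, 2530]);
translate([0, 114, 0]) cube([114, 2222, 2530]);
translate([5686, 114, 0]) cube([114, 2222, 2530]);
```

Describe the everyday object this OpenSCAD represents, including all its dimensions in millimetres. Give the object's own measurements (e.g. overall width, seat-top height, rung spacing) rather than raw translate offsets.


The wall frame of a small rectangular building: four walls, each 2530 mm tall and 114 mm thick, enclosing a footprint 5800 mm (x) by 2450 mm (y) outside-to-outside, with no floor or roof. The front and back walls (the −y and +y sides) span the full width; the two side walls fit between them.


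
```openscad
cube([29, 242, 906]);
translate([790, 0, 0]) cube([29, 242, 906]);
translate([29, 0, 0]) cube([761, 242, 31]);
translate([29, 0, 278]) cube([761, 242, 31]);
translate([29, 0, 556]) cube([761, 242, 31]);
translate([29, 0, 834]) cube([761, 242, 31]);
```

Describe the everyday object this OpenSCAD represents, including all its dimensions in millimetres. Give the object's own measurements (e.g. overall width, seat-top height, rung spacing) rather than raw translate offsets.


An open bookshelf. Two side panels, each 29 mm thick, 242 mm deep and 906 mm tall, stand 819 mm apart (outside-to-outside). Between them sit 4 shelves, each 31 mm thick and 242 mm deep, spanning the full gap between the sides. The bottom shelf rests on the floor (its underside at z = 0) and the clear gap between one shelf's top and the next shelf's underside is 247 mm.


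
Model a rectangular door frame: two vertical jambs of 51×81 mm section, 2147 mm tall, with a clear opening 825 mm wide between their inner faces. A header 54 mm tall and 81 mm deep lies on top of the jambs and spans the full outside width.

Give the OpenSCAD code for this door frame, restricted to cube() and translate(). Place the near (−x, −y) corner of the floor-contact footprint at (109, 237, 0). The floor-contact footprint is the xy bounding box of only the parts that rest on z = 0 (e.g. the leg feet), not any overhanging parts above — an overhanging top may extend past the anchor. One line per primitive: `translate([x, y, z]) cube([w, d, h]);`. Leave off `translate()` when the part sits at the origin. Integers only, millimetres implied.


translate([109, 237, 0]) cube([51, 81, 2147]);
translate([985, 237, 0]) cube([51, 81, 2147]);
translate([109, 237, 2147]) cube([927, 81, 54]);


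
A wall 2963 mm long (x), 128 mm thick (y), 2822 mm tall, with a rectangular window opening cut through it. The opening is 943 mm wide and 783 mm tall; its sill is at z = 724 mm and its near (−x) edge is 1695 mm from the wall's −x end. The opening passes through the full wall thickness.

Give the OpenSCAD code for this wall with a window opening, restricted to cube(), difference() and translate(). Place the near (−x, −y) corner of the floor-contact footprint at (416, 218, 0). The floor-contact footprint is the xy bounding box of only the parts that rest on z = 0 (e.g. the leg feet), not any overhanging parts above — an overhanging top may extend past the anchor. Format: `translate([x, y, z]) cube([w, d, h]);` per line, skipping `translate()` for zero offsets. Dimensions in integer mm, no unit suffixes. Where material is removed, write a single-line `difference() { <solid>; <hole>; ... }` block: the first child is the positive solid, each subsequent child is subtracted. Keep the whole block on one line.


difference() { translate([416, 218, 0]) cube([2963, 128, 2822]); translate([2111, 218, 724]) cube([943, 128, 783]); }


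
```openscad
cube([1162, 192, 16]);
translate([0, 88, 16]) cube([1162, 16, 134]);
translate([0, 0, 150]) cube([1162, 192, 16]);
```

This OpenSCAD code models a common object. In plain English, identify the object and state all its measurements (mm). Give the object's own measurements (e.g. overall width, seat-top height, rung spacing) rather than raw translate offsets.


An I-beam lying along x, 1162 mm long. Overall section height 166 mm. Two flanges 192 mm wide (y) and 16 mm thick, one on the floor and one at the top; a web 16 mm thick runs between them, centred on the flange width.


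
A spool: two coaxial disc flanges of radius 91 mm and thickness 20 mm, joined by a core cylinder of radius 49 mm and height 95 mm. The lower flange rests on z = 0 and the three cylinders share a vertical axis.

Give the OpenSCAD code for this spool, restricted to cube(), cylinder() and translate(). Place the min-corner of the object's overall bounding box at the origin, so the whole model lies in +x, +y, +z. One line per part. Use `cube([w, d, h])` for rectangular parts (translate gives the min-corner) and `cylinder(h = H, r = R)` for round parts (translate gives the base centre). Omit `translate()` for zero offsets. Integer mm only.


translate([91, 91, 0]) cylinder(h = 20, r = 91);
translate([91, 91, 20]) cylinder(h = 95, r = 49);
translate([91, 91, 115]) cylinder(h = 20, r = 91);


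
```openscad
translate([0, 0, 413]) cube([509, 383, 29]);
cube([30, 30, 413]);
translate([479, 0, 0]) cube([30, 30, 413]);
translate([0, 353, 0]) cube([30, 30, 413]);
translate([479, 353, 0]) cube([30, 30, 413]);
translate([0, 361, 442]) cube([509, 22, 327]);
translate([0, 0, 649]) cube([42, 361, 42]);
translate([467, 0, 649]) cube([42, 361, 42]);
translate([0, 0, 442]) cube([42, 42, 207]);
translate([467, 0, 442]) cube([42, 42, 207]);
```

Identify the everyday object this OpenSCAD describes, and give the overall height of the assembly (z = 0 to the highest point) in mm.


A chair. The overall height is 769 mm.

A slab on four corner posts with a tall panel at the back — a chair. The seat slab sits at z = 413 with thickness 29, and the 327 mm backrest starts at the seat top, so the overall height is 413 + 29 + 327 = 769 mm.


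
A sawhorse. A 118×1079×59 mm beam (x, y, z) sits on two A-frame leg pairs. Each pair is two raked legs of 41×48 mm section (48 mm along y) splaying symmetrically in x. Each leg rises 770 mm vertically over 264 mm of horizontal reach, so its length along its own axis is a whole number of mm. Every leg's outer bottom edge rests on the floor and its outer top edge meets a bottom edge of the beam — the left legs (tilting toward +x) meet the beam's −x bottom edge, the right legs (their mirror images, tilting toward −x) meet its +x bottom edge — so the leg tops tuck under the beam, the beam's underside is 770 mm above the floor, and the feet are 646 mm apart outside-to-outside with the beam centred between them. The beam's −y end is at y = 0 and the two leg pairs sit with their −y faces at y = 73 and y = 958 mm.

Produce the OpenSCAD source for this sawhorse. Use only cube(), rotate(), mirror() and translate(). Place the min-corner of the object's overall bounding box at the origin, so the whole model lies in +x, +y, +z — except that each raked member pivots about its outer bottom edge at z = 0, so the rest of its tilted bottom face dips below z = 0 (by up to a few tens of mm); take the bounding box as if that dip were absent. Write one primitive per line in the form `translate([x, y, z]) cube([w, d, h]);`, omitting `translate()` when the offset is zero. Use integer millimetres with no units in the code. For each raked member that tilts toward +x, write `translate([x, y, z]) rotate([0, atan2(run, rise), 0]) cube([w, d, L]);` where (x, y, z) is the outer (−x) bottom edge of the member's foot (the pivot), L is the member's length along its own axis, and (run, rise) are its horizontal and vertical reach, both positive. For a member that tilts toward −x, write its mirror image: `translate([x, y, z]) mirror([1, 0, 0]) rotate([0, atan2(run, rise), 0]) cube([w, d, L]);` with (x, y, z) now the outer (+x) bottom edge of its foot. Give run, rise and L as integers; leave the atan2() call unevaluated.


// leg length = √(264² + 770²) = 814
// right-leg outer foot x = 2·264 + 118 = 646
// beam min-corner = (264, 0, 770)
translate([264, 0, 770]) cube([118, 1079, 59]);
translate([0, 73, 0]) rotate([0, atan2(264, 770), 0]) cube([41, 48, 814]);
translate([646, 73, 0]) mirror([1, 0, 0]) rotate([0, atan2(264, 770), 0]) cube([41, 48, 814]);
translate([0, 958, 0]) rotate([0, atan2(264, 770), 0]) cube([41, 48, 814]);
translate([646, 958, 0]) mirror([1, 0, 0]) rotate([0, atan2(264, 770), 0]) cube([41, 48, 814]);


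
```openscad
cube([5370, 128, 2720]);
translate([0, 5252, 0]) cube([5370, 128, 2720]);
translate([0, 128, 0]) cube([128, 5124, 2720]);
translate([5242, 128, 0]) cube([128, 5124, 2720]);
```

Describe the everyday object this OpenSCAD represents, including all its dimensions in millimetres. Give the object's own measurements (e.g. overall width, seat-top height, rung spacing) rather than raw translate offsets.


The wall frame of a small rectangular building: four walls, each 2720 mm tall and 128 mm thick, enclosing a footprint 5370 mm (x) by 5380 mm (y) outside-to-outside, with no floor or roof. The front and back walls (the −y and +y sides) span the full width; the two side walls fit between them.


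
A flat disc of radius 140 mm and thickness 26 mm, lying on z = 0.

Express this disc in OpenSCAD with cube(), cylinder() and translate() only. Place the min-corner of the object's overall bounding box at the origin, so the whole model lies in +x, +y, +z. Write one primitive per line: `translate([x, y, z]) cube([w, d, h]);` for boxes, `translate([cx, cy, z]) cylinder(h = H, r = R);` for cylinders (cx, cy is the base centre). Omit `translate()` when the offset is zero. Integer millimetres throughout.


translate([140, 140, 0]) cylinder(h = 26, r = 140);


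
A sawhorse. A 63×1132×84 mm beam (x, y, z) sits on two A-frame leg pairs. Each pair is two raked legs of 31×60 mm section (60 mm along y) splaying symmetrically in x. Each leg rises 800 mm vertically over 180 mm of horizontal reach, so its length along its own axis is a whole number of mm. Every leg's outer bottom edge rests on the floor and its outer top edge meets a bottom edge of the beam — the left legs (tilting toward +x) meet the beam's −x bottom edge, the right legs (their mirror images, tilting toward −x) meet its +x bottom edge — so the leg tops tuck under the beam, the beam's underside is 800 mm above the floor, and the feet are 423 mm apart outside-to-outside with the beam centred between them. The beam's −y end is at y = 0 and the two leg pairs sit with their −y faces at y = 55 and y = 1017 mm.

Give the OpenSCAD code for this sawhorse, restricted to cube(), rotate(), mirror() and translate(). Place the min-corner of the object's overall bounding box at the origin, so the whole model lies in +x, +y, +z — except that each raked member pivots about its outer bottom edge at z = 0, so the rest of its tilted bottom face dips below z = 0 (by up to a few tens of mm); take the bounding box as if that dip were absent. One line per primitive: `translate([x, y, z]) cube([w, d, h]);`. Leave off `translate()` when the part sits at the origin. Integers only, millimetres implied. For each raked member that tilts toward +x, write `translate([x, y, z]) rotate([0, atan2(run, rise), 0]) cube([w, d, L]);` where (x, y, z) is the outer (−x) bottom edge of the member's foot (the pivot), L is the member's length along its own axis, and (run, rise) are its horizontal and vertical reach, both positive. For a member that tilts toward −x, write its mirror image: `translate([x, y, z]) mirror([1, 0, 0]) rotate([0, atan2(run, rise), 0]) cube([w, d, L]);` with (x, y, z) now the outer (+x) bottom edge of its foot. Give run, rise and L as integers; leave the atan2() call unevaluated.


translate([180, 0, 800]) cube([63, 1132, 84]);
translate([0, 55, 0]) rotate([0, atan2(180, 800), 0]) cube([31, 60, 820]);
translate([423, 55, 0]) mirror([1, 0, 0]) rotate([0, atan2(180, 800), 0]) cube([31, 60, 820]);
translate([0, 1017, 0]) rotate([0, atan2(180, 800), 0]) cube([31, 60, 820]);
translate([423, 1017, 0]) mirror([1, 0, 0]) rotate([0, atan2(180, 800), 0]) cube([31, 60, 820]);
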